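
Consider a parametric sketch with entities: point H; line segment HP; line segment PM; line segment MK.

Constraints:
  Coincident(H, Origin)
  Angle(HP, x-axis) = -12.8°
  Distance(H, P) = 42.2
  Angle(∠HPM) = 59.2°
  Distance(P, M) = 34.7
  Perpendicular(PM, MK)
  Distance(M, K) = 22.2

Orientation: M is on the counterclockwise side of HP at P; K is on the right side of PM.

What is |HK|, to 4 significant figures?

59.90

H is at the origin; HP runs at -12.8° with length 42.2, so P = 42.2·(cos -12.8°, sin -12.8°) = (41.15, -9.349). ∠HPM = 59.2°, so PM runs at -12.8° + (180° − 59.2°) = 108.0° from the x-axis; with |PM| = 34.7, M = P + 34.7·(cos 108.0°, sin 108.0°) = (30.43, 23.65). PM ⟂ MK; with |MK| = 22.2 on the right of PM, K = M + 22.2·(0.9511, 0.3090) = (51.54, 30.51). Then |HK| = |K − H| = 59.90.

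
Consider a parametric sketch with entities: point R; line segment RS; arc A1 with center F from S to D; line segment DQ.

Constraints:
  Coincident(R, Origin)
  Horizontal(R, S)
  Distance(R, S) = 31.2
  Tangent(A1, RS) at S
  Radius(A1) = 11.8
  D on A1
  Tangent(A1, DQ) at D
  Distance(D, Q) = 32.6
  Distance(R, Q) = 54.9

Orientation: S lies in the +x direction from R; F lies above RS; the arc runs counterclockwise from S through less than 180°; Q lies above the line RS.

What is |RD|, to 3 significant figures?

45.1

Checks: |RS| = 31.20 ✓; |FD| = 11.80 ✓; ∠(FD, DQ) = 90.00° ✓; |DQ| = 32.60 ✓; |RQ| = 54.90 ✓.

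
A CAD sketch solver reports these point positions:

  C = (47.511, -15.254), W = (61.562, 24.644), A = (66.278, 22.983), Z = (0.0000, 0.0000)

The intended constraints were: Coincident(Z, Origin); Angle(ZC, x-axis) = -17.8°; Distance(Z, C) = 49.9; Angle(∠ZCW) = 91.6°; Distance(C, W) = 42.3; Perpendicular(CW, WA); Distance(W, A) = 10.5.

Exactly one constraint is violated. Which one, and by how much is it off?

Distance(W, A) = 10.5 — off by 5.50.

Z = (0.00, 0.00) ✓; ZC at -17.80° ✓; |ZC| = 49.90 ✓; ∠ZCW = 91.60° ✓; |CW| = 42.30 ✓; ∠(CW, WA) = 90.00° ✓; |WA| = 5.000 ✗.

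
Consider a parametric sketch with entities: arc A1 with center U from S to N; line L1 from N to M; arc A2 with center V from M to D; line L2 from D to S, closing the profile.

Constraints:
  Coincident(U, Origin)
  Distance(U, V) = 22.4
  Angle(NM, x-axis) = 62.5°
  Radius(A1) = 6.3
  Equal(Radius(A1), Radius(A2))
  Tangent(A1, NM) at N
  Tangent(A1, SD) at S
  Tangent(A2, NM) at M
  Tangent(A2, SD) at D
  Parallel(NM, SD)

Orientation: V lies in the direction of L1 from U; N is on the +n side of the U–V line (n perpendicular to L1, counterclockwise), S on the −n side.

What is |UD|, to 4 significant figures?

23.27

The slot axis is L1's direction at 62.5°, so u = (cos 62.5°, sin 62.5°) = (0.4617, 0.8870) and n = (−sin 62.5°, cos 62.5°) = (-0.8870, 0.4617). U is at the origin and V lies 22.4 along u from U, so V = 22.4·u = (10.34, 19.87). Tangency of A1 to both parallel lines with radius 6.3 puts N and S at U ± 6.3·n: N = (-5.588, 2.909), S = (5.588, -2.909). Equal radii place M and D the same way about V: M = V + 6.3·n = (4.755, 22.78), D = V − 6.3·n = (15.93, 16.96). Then |UD| = |D − U| = 23.27.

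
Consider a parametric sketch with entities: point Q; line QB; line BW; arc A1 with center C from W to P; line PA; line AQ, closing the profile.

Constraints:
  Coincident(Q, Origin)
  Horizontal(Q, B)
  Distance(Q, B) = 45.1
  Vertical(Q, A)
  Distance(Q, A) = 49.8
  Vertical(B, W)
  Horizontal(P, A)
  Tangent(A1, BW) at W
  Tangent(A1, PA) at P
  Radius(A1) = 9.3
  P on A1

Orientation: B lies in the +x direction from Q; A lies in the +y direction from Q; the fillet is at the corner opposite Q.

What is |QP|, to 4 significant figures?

61.33

Q is at the origin; QB is horizontal with |QB| = 45.1 and B on the +x side, so B = (45.10, 0.000). QA is vertical with |QA| = 49.8 and A on the +y side, so A = (0.000, 49.80). The virtual corner opposite Q is at (45.10, 49.80). Tangency of A1 to BW means the radius CW is perpendicular to BW and the tangent condition forces CP to be normal to PA, with radius 9.3, so the center C sits 9.3 in from both sides at C = (35.80, 40.50). That places the tangent points at W = (45.10, 40.50) on BW and P = (35.80, 49.80) on PA. Then |QP| = |P − Q| = 61.33.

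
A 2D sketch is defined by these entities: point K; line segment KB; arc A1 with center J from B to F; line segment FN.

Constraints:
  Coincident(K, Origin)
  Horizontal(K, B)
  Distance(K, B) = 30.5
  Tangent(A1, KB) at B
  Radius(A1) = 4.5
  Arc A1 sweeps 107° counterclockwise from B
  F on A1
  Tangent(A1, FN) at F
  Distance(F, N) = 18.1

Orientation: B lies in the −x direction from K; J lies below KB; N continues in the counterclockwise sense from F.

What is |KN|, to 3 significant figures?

37.5

K is at the origin; K and B share the same y with |KB| = 30.5 and B on the −x side, so B = (-30.5, 0.00). Tangency of A1 to KB means the radius JB is perpendicular to KB, so J = B + (0, -4.5) = (-30.5, -4.50). On A1, B sits at bearing 90° from J; a 107° counterclockwise sweep puts F at bearing 197°, so F = J + 4.5·(cos 197°, sin 197°) = (-34.8, -5.82). The tangent condition forces JF to be normal to FN, so FN runs along (−sin 197°, cos 197°); with |FN| = 18.1, N = (-29.5, -23.1). Then |KN| = |N − K| = 37.5.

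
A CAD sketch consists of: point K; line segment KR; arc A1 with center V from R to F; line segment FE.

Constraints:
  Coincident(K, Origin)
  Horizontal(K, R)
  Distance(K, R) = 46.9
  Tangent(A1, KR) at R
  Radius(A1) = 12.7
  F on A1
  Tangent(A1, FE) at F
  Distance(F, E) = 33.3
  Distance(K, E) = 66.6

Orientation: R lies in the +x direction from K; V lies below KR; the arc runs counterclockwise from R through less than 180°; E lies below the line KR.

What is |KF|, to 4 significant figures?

38.77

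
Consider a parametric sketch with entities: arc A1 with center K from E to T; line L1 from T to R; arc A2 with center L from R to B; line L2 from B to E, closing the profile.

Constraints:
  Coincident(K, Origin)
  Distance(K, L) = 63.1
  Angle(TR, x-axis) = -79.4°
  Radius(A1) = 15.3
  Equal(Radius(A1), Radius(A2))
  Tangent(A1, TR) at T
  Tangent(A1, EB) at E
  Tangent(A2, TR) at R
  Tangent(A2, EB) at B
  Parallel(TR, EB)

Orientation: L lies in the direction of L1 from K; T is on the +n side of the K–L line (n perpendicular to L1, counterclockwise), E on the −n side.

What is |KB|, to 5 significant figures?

64.928

The slot axis is L1's direction at -79.4°, so u = (cos -79.4°, sin -79.4°) = (0.18395, -0.98294) and n = (−sin -79.4°, cos -79.4°) = (0.98294, 0.18395). K is at the origin and L lies 63.1 along u from K, so L = 63.1·u = (11.607, -62.023). Tangency of A1 to both parallel lines with radius 15.3 puts T and E at K ± 15.3·n: T = (15.039, 2.8145), E = (-15.039, -2.8145). Equal radii place R and B the same way about L: R = L + 15.3·n = (26.646, -59.209), B = L − 15.3·n = (-3.4316, -64.838). Then |KB| = |B − K| = 64.928.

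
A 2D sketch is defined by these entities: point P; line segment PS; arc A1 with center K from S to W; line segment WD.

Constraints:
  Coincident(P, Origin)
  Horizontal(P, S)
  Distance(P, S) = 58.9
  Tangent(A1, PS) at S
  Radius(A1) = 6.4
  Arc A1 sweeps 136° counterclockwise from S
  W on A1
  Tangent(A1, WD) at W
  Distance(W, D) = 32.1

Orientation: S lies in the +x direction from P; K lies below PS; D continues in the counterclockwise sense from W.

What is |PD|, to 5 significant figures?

84.394

P is at the origin; PS is horizontal with |PS| = 58.9 and S on the +x side, so S = (58.900, 0.0000). The tangent condition forces KS to be normal to PS, so K = S + (0, -6.4) = (58.900, -6.4000). On A1, S sits at bearing 90° from K; a 136° counterclockwise sweep puts W at bearing 226°, so W = K + 6.4·(cos 226°, sin 226°) = (54.454, -11.004). The tangent condition forces KW to be normal to WD, so WD runs along (−sin 226°, cos 226°); with |WD| = 32.1, D = (77.545, -33.302). Then |PD| = |D − P| = 84.394.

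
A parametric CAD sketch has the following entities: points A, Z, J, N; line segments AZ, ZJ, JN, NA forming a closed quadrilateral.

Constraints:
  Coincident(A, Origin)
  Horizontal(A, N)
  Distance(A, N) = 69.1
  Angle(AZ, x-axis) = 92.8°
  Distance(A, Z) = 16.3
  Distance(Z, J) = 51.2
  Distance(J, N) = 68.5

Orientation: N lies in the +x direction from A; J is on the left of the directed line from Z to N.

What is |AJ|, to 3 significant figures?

64.4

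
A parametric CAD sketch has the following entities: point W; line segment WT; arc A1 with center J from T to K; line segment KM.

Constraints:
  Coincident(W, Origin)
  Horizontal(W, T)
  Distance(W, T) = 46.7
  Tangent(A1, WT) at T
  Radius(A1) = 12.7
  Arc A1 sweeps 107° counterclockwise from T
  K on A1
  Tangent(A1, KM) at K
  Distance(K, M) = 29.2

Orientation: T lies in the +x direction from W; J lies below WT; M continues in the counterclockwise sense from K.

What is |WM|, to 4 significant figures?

61.83

W is at the origin; W and T share the same y with |WT| = 46.7 and T on the +x side, so T = (46.70, 0.000). A1 meets WT tangentially, so JT is at right angles to WT, so J = T + (0, -12.7) = (46.70, -12.70). On A1, T sits at bearing 90° from J; a 107° counterclockwise sweep puts K at bearing 197°, so K = J + 12.7·(cos 197°, sin 197°) = (34.55, -16.41). Tangency of A1 to KM means the radius JK is perpendicular to KM, so KM runs along (−sin 197°, cos 197°); with |KM| = 29.2, M = (43.09, -44.34). Then |WM| = |M − W| = 61.83.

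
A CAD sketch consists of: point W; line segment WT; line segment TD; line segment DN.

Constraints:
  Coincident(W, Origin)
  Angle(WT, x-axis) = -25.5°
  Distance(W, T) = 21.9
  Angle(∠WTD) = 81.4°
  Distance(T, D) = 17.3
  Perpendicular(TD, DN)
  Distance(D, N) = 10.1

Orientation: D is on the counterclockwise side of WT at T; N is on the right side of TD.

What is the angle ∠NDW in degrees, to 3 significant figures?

147°

W is at the origin; WT runs at -25.5° with length 21.9, so T = 21.9·(cos -25.5°, sin -25.5°) = (19.8, -9.43). ∠WTD = 81.4°, so TD runs at -25.5° + (180° − 81.4°) = 73.1° from the x-axis; with |TD| = 17.3, D = T + 17.3·(cos 73.1°, sin 73.1°) = (24.8, 7.12). TD is perpendicular to DN; with |DN| = 10.1 on the right of TD, N = D + 10.1·(0.957, -0.291) = (34.5, 4.19). Then cos ∠NDW = DN·DW / (|DN||DW|), giving 147°.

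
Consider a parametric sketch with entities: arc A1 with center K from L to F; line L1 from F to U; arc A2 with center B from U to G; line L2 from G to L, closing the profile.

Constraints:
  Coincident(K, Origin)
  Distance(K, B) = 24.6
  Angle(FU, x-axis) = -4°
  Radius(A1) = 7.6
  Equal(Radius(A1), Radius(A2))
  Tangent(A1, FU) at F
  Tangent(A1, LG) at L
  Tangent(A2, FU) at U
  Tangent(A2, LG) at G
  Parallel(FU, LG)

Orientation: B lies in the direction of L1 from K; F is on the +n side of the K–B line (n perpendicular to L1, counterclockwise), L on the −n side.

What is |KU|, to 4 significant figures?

25.75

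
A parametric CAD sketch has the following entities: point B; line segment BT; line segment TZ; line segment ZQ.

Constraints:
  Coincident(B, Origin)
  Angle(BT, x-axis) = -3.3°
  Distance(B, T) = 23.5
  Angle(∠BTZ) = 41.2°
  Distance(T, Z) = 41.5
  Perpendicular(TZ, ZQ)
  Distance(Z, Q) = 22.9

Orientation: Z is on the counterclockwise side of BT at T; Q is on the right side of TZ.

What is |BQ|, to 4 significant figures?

45.17

B is at the origin; BT runs at -3.3° with length 23.5, so T = 23.5·(cos -3.3°, sin -3.3°) = (23.46, -1.353). ∠BTZ = 41.2°, so TZ runs at -3.3° + (180° − 41.2°) = 135.5° from the x-axis; with |TZ| = 41.5, Z = T + 41.5·(cos 135.5°, sin 135.5°) = (-6.139, 27.73). TZ is perpendicular to ZQ; with |ZQ| = 22.9 on the right of TZ, Q = Z + 22.9·(0.7009, 0.7133) = (9.912, 44.07). Then |BQ| = |Q − B| = 45.17.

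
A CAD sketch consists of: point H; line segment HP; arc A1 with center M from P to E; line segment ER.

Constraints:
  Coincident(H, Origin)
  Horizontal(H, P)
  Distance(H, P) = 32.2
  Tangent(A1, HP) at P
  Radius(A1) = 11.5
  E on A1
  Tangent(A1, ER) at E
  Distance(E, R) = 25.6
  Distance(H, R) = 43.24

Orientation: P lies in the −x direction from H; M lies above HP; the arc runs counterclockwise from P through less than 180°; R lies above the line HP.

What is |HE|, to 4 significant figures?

23.88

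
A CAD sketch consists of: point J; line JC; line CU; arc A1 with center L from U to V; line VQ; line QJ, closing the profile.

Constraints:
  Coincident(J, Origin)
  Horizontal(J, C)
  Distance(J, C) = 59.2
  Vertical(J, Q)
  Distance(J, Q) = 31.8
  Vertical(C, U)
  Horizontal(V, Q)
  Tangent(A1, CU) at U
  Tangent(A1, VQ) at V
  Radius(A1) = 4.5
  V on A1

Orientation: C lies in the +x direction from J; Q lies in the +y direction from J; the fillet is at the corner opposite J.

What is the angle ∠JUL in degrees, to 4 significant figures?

24.76°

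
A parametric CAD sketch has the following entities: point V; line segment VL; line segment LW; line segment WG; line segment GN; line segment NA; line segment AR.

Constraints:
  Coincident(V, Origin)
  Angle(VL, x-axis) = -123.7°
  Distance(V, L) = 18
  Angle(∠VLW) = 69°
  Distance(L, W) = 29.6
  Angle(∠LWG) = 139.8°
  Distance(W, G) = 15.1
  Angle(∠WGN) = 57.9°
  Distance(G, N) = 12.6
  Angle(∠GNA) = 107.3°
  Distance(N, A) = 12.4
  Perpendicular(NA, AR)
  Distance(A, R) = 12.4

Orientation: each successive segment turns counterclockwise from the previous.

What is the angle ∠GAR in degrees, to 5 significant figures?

53.313°

V is at the origin; VL runs at -123.7° with length 18.0, so L = (-9.9872, -14.975). ∠VLW = 69.0° gives LW at -12.700° from the x-axis; with |LW| = 29.6, W = (18.889, -21.483). ∠LWG = 139.8° gives WG at 27.500° from the x-axis; with |WG| = 15.1, G = (32.282, -14.510). ∠WGN = 57.9° gives GN at 149.60° from the x-axis; with |GN| = 12.6, N = (21.415, -8.1342). ∠GNA = 107.3° gives NA at -137.70° from the x-axis; with |NA| = 12.4, A = (12.243, -16.480). The perpendicularity gives AR at right angles to NA, so AR runs at -47.700°; with |AR| = 12.4, R = (20.589, -25.651). Then cos ∠GAR = AG·AR / (|AG||AR|), giving 53.313°.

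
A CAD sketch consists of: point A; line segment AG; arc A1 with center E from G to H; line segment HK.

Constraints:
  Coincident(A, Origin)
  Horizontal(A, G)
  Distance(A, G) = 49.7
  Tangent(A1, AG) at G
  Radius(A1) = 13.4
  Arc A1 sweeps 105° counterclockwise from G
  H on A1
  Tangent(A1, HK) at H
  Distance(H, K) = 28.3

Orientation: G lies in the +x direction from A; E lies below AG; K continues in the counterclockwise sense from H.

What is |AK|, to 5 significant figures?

62.427

A is at the origin; AG is horizontal with |AG| = 49.7 and G on the +x side, so G = (49.700, 0.0000). Since A1 is tangent to AG there, EG ⟂ AG, so E = G + (0, -13.4) = (49.700, -13.400). On A1, G sits at bearing 90° from E; a 105° counterclockwise sweep puts H at bearing 195°, so H = E + 13.4·(cos 195°, sin 195°) = (36.757, -16.868). A1 meets HK tangentially, so EH is at right angles to HK, so HK runs along (−sin 195°, cos 195°); with |HK| = 28.3, K = (44.081, -44.204). Then |AK| = |K − A| = 62.427.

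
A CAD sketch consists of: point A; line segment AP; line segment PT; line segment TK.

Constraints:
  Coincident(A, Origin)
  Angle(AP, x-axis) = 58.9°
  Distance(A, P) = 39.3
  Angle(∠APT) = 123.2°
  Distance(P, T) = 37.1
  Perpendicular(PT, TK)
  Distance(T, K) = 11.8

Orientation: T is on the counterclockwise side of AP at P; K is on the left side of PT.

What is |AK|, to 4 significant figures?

62.30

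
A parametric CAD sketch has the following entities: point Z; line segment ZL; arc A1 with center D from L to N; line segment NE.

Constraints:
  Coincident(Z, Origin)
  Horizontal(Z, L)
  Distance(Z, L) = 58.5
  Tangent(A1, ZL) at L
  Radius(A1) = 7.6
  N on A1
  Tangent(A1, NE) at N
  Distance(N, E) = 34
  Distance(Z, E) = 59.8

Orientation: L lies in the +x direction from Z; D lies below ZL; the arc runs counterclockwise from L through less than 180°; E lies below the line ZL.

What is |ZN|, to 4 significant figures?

51.41

Checks: |DN| = 7.600 ✓; ∠(DN, NE) = 90.00° ✓; |NE| = 34.00 ✓; |ZE| = 59.80 ✓.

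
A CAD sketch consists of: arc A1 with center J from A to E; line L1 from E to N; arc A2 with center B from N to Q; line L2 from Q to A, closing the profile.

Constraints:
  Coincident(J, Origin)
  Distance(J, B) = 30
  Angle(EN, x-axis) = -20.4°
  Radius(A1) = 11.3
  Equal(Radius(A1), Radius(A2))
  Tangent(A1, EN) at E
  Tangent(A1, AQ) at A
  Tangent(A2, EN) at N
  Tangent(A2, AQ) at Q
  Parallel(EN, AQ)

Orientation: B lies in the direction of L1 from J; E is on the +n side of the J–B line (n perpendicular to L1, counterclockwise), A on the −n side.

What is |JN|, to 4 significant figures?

32.06

Tangency of A1 to both parallel lines with radius 11.3 puts E and A at J ± 11.3·n: E = (3.939, 10.59), A = (-3.939, -10.59). Equal radii place N and Q the same way about B: N = B + 11.3·n = (32.06, 0.1341), Q = B − 11.3·n = (24.18, -21.05). Then |JN| = |N − J| = 32.06.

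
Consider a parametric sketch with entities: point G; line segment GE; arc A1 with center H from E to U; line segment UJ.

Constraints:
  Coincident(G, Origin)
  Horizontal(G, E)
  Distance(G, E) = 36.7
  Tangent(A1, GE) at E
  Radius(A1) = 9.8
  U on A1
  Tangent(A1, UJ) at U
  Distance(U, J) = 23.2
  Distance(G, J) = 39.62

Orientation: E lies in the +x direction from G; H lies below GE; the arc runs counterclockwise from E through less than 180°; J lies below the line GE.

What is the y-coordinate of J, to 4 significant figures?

-31.54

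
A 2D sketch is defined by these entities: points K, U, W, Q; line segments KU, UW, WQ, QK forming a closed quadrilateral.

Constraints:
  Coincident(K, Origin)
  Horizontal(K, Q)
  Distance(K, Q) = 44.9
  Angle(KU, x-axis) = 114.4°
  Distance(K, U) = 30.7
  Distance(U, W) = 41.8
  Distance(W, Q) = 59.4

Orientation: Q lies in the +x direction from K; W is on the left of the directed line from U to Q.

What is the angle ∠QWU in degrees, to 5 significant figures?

76.275°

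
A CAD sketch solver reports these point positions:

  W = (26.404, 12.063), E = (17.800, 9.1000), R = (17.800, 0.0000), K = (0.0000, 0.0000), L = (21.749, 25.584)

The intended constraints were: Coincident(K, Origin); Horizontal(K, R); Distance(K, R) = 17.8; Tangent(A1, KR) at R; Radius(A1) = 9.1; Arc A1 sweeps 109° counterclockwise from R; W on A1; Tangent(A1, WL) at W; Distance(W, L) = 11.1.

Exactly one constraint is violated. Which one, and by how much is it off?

Distance(W, L) = 11.1 — off by 3.20.

K = (0.00, 0.00) ✓; K.y = 0.00, R.y = 0.00 ✓; |KR| = 17.80 ✓; ∠(ER, RK) = 90.00° ✓; |ER| = 9.100 ✓; bearing(E→W) − bearing(E→R) = 109.0° ✓; |EW| = 9.100 ✓; ∠(EW, WL) = 90.00° ✓; |WL| = 14.30 ✗.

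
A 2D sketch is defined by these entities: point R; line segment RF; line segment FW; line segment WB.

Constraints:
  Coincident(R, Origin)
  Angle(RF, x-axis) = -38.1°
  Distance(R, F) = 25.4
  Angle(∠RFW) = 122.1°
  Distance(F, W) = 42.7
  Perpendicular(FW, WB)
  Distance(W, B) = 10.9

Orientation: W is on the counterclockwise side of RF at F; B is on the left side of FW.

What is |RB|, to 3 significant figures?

57.2

R is at the origin; RF runs at -38.1° with length 25.4, so F = 25.4·(cos -38.1°, sin -38.1°) = (20.0, -15.7). ∠RFW = 122.1°, so FW runs at -38.1° + (180° − 122.1°) = 19.8° from the x-axis; with |FW| = 42.7, W = F + 42.7·(cos 19.8°, sin 19.8°) = (60.2, -1.21). FW ⟂ WB; with |WB| = 10.9 on the left of FW, B = W + 10.9·(-0.339, 0.941) = (56.5, 9.05). Then |RB| = |B − R| = 57.2.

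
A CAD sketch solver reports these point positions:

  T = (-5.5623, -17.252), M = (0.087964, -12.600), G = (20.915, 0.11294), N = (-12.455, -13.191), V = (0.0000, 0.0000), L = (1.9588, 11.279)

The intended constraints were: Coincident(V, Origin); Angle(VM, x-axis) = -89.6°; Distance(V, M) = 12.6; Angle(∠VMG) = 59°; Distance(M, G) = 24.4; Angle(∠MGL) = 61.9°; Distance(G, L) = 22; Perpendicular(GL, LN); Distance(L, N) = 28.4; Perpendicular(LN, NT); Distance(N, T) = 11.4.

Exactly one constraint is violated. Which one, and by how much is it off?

Distance(N, T) = 11.4 — off by 3.40.

V = (0.00, 0.00) ✓; VM at -89.60° ✓; |VM| = 12.60 ✓; ∠VMG = 59.00° ✓; |MG| = 24.40 ✓; ∠MGL = 61.90° ✓; |GL| = 22.00 ✓; ∠(GL, LN) = 90.00° ✓; |LN| = 28.40 ✓; ∠(LN, NT) = 89.99° ✓; |NT| = 8.000 ✗.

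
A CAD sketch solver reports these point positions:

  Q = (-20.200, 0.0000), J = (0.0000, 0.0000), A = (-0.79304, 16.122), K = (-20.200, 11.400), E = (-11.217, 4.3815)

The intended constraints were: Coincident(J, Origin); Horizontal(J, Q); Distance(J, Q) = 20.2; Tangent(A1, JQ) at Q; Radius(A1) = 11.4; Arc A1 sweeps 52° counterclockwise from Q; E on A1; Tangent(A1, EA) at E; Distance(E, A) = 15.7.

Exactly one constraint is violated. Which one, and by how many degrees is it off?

Tangent(A1, EA) at E — off by 3.60°.

J = (0.00, 0.00) ✓; J.y = 0.00, Q.y = 0.00 ✓; |JQ| = 20.20 ✓; ∠(KQ, QJ) = 90.00° ✓; |KQ| = 11.40 ✓; bearing(K→E) − bearing(K→Q) = 52.00° ✓; |KE| = 11.40 ✓; ∠(KE, EA) = 93.60° ✗; |EA| = 15.70 ✓.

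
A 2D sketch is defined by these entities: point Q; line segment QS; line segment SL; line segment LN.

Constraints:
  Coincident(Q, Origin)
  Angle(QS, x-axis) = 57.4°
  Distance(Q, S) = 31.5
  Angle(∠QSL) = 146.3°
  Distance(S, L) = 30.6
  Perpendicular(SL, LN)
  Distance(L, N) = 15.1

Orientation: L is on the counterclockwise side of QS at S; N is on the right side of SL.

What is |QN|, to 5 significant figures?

65.485

∠QSL = 146.3°, so SL runs at 57.4° + (180° − 146.3°) = 91.100° from the x-axis; with |SL| = 30.6, L = S + 30.6·(cos 91.100°, sin 91.100°) = (16.384, 57.132). SL ⟂ LN; with |LN| = 15.1 on the right of SL, N = L + 15.1·(0.99982, 0.019197) = (31.481, 57.421). Then |QN| = |N − Q| = 65.485.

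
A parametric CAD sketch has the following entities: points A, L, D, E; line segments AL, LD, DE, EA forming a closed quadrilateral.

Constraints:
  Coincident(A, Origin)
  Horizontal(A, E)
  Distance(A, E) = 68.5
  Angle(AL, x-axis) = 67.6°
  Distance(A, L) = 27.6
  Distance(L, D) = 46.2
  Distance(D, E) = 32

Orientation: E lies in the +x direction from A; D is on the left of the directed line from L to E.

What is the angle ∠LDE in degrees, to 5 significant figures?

106.80°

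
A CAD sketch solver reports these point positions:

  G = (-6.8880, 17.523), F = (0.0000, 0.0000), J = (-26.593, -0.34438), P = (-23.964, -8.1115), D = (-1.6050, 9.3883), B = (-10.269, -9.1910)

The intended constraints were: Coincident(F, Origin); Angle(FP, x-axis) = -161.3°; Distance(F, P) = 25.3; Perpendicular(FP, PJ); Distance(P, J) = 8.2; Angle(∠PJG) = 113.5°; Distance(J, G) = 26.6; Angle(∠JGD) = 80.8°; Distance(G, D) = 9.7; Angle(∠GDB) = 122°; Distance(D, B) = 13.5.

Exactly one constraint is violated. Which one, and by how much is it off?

Distance(D, B) = 13.5 — off by 7.00.

F = (0.00, 0.00) ✓; FP at -161.3° ✓; |FP| = 25.30 ✓; ∠(FP, PJ) = 90.00° ✓; |PJ| = 8.200 ✓; ∠PJG = 113.5° ✓; |JG| = 26.60 ✓; ∠JGD = 80.80° ✓; |GD| = 9.700 ✓; ∠GDB = 122.0° ✓; |DB| = 20.50 ✗.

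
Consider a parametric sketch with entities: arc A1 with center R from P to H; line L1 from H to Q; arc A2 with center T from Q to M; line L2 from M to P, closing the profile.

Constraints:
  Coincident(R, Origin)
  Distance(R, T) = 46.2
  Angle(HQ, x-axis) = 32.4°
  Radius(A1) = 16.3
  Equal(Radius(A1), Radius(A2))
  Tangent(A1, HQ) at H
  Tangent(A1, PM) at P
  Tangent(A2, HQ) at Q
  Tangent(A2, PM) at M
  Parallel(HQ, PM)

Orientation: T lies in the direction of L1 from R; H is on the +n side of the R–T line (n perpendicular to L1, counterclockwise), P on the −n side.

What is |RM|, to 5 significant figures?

48.991

Tangency of A1 to both parallel lines with radius 16.3 puts H and P at R ± 16.3·n: H = (-8.7340, 13.763), P = (8.7340, -13.763). Equal radii place Q and M the same way about T: Q = T + 16.3·n = (30.274, 38.518), M = T − 16.3·n = (47.742, 10.993). Then |RM| = |M − R| = 48.991.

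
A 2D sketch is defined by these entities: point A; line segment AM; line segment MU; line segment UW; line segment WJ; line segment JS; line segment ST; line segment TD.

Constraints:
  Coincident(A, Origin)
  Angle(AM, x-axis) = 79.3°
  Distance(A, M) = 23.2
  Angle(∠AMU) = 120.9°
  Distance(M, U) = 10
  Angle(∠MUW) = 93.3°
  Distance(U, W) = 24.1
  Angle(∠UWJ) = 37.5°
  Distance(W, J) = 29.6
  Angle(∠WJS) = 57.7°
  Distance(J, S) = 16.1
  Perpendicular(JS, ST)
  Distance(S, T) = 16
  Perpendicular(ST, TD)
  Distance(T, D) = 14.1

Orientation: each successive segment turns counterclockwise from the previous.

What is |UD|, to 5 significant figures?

21.920

A is at the origin; AM runs at 79.3° with length 23.2, so M = (4.3075, 22.797). ∠AMU = 120.9° gives MU at 138.40° from the x-axis; with |MU| = 10.0, U = (-3.1705, 29.436). ∠MUW = 93.3° gives UW at -134.90° from the x-axis; with |UW| = 24.1, W = (-20.182, 12.365). ∠UWJ = 37.5° gives WJ at 7.6000° from the x-axis; with |WJ| = 29.6, J = (9.1580, 16.280). ∠WJS = 57.7° gives JS at 129.90° from the x-axis; with |JS| = 16.1, S = (-1.1694, 28.631). The perpendicularity gives ST at right angles to JS, so ST runs at -140.10°; with |ST| = 16.0, T = (-13.444, 18.368). The perpendicularity gives TD at right angles to ST, so TD runs at -50.100°; with |TD| = 14.1, D = (-4.3996, 7.5508). Then |UD| = |D − U| = 21.920.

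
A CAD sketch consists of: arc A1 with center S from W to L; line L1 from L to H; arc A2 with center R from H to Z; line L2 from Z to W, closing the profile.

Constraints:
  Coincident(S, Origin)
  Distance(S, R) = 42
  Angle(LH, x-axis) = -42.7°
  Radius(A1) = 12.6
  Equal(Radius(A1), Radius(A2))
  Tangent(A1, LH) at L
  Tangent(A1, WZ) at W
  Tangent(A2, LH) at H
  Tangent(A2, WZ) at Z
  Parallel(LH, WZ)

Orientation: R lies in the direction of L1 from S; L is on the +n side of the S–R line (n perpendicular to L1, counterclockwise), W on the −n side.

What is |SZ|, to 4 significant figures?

43.85

The slot axis is L1's direction at -42.7°, so u = (cos -42.7°, sin -42.7°) = (0.7349, -0.6782) and n = (−sin -42.7°, cos -42.7°) = (0.6782, 0.7349). S is at the origin and R lies 42.0 along u from S, so R = 42.0·u = (30.87, -28.48). Tangency of A1 to both parallel lines with radius 12.6 puts L and W at S ± 12.6·n: L = (8.545, 9.260), W = (-8.545, -9.260). Equal radii place H and Z the same way about R: H = R + 12.6·n = (39.41, -19.22), Z = R − 12.6·n = (22.32, -37.74). Then |SZ| = |Z − S| = 43.85.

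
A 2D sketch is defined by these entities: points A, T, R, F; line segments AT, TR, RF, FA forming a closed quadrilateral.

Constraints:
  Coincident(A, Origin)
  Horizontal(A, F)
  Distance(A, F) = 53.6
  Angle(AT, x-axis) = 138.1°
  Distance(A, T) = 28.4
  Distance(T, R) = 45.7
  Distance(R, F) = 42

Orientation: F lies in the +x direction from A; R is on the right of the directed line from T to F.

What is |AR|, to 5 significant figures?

17.303

A is at the origin; A and F share the same y with |AF| = 53.6 and F in +x, so F = (53.6, 0). AT runs at 138.1° with |AT| = 28.4, so T = (-21.138, 18.966). R is determined by |TR| = 45.7 and |RF| = 42.0 together: it lies at the intersection of circle(T, 45.7) and circle(F, 42.0). With |TF| = 77.107, the foot of the radical line on TF is 40.658 from T and the perpendicular offset is √(45.7² − 40.658²) = 20.867. Taking the right-of-TF solution: R = (13.138, -11.260).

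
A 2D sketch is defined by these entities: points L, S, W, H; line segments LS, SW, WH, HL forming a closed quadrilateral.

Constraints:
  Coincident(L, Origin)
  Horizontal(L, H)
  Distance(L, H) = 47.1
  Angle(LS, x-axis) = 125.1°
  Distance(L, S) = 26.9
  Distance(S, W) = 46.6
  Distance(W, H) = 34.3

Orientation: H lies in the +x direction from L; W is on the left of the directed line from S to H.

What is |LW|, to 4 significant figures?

42.73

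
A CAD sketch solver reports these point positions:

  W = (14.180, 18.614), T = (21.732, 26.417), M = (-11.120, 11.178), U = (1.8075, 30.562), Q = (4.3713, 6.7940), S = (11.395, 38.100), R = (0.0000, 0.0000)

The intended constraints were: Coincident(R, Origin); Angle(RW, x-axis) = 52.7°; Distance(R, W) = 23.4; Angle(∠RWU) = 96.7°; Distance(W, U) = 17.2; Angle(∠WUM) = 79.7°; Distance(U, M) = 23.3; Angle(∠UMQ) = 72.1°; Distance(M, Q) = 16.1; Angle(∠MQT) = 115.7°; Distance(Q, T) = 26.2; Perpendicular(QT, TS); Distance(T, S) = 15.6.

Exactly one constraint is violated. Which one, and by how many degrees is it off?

Perpendicular(QT, TS) — off by 7.00°.

R = (0.00, 0.00) ✓; RW at 52.70° ✓; |RW| = 23.40 ✓; ∠RWU = 96.70° ✓; |WU| = 17.20 ✓; ∠WUM = 79.70° ✓; |UM| = 23.30 ✓; ∠UMQ = 72.10° ✓; |MQ| = 16.10 ✓; ∠MQT = 115.7° ✓; |QT| = 26.20 ✓; ∠(QT, TS) = 83.00° ✗; |TS| = 15.60 ✓.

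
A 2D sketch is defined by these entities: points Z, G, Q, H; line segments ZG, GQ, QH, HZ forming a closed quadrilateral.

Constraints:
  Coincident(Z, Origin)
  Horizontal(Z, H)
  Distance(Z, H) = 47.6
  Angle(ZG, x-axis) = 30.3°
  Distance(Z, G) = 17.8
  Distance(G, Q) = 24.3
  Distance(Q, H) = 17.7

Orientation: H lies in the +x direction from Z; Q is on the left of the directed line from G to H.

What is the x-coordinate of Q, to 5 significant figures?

38.815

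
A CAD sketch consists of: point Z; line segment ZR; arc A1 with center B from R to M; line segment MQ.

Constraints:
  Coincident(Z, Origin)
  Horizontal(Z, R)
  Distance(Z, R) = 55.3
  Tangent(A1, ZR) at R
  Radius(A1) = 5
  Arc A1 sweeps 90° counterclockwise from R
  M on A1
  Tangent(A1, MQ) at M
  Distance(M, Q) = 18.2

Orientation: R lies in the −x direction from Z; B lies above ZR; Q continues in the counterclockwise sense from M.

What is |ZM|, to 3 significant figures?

50.5

Z is at the origin; ZR is horizontal with |ZR| = 55.3 and R on the −x side, so R = (-55.3, 0.00). Since A1 is tangent to ZR there, BR ⟂ ZR, so B = R + (0, 5) = (-55.3, 5.00). On A1, R sits at bearing -90° from B; a 90° counterclockwise sweep puts M at bearing 0°, so M = B + 5.0·(cos 0°, sin 0°) = (-50.3, 5.00). Then |ZM| = |M − Z| = 50.5.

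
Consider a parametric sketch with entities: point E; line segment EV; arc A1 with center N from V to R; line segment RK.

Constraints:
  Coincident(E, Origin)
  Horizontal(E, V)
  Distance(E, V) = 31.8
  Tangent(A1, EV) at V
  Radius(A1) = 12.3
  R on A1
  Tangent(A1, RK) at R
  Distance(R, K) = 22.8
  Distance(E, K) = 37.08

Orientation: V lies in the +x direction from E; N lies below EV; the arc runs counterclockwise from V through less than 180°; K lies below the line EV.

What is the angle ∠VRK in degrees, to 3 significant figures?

139°

Checks: |NV| = 12.30 ✓; |NR| = 12.30 ✓; ∠(NR, RK) = 90.00° ✓; |RK| = 22.80 ✓; |EK| = 37.08 ✓.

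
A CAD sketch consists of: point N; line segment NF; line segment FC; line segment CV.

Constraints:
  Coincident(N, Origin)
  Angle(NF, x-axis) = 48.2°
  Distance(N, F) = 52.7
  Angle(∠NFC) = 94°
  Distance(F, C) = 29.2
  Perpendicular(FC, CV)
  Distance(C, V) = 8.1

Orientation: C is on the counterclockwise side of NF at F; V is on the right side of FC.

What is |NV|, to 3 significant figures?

69.0

N is at the origin; NF runs at 48.2° with length 52.7, so F = 52.7·(cos 48.2°, sin 48.2°) = (35.1, 39.3). ∠NFC = 94.0°, so FC runs at 48.2° + (180° − 94.0°) = 134° from the x-axis; with |FC| = 29.2, C = F + 29.2·(cos 134°, sin 134°) = (14.8, 60.2). FC is perpendicular to CV; with |CV| = 8.1 on the right of FC, V = C + 8.1·(0.717, 0.697) = (20.6, 65.9). Then |NV| = |V − N| = 69.0.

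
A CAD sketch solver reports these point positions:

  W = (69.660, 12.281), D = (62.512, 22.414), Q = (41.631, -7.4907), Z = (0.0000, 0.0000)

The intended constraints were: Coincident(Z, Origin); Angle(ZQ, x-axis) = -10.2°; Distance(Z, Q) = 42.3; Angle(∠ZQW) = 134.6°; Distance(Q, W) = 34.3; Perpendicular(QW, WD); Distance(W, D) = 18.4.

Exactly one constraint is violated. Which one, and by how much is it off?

Distance(W, D) = 18.4 — off by 6.00.

Z = (0.00, 0.00) ✓; ZQ at -10.20° ✓; |ZQ| = 42.30 ✓; ∠ZQW = 134.6° ✓; |QW| = 34.30 ✓; ∠(QW, WD) = 90.00° ✓; |WD| = 12.40 ✗.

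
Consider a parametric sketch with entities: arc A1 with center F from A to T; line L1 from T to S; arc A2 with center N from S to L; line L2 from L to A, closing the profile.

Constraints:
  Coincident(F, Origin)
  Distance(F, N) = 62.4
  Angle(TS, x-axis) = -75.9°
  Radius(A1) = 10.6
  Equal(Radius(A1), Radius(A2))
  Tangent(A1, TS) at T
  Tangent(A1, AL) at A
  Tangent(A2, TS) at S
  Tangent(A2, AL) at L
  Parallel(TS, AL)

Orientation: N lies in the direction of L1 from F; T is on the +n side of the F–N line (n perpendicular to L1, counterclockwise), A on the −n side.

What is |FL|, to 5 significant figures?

63.294

The slot axis is L1's direction at -75.9°, so u = (cos -75.9°, sin -75.9°) = (0.24362, -0.96987) and n = (−sin -75.9°, cos -75.9°) = (0.96987, 0.24362). F is at the origin and N lies 62.4 along u from F, so N = 62.4·u = (15.202, -60.520). Tangency of A1 to both parallel lines with radius 10.6 puts T and A at F ± 10.6·n: T = (10.281, 2.5823), A = (-10.281, -2.5823). Equal radii place S and L the same way about N: S = N + 10.6·n = (25.482, -57.938), L = N − 10.6·n = (4.9209, -63.102). Then |FL| = |L − F| = 63.294.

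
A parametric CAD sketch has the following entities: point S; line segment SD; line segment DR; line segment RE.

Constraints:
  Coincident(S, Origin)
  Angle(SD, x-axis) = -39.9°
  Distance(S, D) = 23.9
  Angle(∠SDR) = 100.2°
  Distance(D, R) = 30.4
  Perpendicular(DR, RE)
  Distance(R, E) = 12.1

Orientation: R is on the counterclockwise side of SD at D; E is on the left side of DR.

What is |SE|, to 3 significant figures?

36.5

S is at the origin; SD runs at -39.9° with length 23.9, so D = 23.9·(cos -39.9°, sin -39.9°) = (18.3, -15.3). ∠SDR = 100.2°, so DR runs at -39.9° + (180° − 100.2°) = 39.9° from the x-axis; with |DR| = 30.4, R = D + 30.4·(cos 39.9°, sin 39.9°) = (41.7, 4.17). DR ⟂ RE; with |RE| = 12.1 on the left of DR, E = R + 12.1·(-0.641, 0.767) = (33.9, 13.5). Then |SE| = |E − S| = 36.5.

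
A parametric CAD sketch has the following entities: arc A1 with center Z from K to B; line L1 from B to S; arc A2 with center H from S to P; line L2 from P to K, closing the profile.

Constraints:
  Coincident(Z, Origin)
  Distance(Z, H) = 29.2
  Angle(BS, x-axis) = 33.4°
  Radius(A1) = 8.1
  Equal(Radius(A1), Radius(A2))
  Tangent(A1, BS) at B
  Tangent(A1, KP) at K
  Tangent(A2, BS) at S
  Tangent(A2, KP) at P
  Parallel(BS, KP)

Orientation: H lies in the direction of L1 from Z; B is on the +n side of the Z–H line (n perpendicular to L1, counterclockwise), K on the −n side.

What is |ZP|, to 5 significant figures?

30.303

Tangency of A1 to both parallel lines with radius 8.1 puts B and K at Z ± 8.1·n: B = (-4.4589, 6.7623), K = (4.4589, -6.7623). Equal radii place S and P the same way about H: S = H + 8.1·n = (19.919, 22.836), P = H − 8.1·n = (28.836, 9.3118). Then |ZP| = |P − Z| = 30.303.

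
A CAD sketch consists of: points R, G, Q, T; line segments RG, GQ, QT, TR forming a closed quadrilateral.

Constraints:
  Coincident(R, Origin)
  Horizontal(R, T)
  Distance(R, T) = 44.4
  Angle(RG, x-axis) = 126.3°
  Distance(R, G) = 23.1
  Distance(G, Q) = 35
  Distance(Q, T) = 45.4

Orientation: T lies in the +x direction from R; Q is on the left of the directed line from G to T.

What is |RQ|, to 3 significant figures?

39.7

Checks: |GQ| = 35.00 ✓; |QT| = 45.40 ✓.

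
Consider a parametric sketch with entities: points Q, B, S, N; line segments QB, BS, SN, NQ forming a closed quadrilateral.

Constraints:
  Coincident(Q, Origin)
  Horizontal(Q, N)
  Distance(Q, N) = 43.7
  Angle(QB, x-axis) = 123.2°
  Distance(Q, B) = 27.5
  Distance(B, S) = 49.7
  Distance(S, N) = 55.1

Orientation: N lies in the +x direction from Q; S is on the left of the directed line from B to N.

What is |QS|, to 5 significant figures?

57.806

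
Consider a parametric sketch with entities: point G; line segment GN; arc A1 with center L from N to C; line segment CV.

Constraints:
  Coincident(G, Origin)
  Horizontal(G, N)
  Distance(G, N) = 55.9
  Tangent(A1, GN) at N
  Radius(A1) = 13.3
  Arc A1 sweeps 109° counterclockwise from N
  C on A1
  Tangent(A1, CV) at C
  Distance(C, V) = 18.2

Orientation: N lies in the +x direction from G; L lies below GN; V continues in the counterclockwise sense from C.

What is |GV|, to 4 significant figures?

60.33

G is at the origin; G and N share the same y with |GN| = 55.9 and N on the +x side, so N = (55.90, 0.000). Tangency of A1 to GN means the radius LN is perpendicular to GN, so L = N + (0, -13.3) = (55.90, -13.30). On A1, N sits at bearing 90° from L; a 109° counterclockwise sweep puts C at bearing 199°, so C = L + 13.3·(cos 199°, sin 199°) = (43.32, -17.63). A1 meets CV tangentially, so LC is at right angles to CV, so CV runs along (−sin 199°, cos 199°); with |CV| = 18.2, V = (49.25, -34.84). Then |GV| = |V − G| = 60.33.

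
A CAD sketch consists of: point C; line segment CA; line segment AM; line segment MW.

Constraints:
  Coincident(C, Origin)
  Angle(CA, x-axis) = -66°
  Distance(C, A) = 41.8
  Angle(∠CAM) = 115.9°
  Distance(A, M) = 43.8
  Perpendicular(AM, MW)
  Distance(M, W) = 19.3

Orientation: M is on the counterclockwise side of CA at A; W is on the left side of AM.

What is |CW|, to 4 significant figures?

64.70

∠CAM = 115.9°, so AM runs at -66.0° + (180° − 115.9°) = -1.900° from the x-axis; with |AM| = 43.8, M = A + 43.8·(cos -1.900°, sin -1.900°) = (60.78, -39.64). AM is perpendicular to MW; with |MW| = 19.3 on the left of AM, W = M + 19.3·(0.03316, 0.9995) = (61.42, -20.35). Then |CW| = |W − C| = 64.70.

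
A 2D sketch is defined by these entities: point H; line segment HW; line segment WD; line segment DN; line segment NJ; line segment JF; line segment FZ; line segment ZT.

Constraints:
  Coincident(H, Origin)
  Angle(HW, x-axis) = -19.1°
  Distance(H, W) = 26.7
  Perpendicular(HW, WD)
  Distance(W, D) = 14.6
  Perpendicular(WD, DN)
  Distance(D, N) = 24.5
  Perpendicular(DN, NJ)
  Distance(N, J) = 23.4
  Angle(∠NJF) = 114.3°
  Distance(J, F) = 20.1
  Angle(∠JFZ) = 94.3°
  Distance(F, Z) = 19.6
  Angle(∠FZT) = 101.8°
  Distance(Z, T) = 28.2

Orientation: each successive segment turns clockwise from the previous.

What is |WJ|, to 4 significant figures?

26.03

H is at the origin; HW runs at -19.1° with length 26.7, so W = (25.23, -8.737). HW ⟂ WD, so WD runs at -109.1°; with |WD| = 14.6, D = (20.45, -22.53). WD ⟂ DN, so DN runs at 160.9°; with |DN| = 24.5, N = (-2.698, -14.52). DN ⟂ NJ, so NJ runs at 70.90°; with |NJ| = 23.4, J = (4.958, 7.596). Then |WJ| = |J − W| = 26.03.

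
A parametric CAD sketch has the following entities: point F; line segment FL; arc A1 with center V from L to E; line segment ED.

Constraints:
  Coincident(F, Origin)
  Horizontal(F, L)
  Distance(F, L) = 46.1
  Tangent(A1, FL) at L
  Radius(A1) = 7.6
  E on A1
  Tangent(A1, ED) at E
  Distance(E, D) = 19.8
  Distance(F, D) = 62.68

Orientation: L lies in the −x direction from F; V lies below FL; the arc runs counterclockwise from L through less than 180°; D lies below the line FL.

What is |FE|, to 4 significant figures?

53.93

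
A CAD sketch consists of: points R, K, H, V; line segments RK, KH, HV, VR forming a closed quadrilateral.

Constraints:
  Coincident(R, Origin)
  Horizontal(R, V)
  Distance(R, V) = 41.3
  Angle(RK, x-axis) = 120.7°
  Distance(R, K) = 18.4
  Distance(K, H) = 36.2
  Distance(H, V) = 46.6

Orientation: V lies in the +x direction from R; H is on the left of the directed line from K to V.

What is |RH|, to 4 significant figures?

43.71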